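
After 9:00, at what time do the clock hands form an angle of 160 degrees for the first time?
At t minutes past 9:00, the hour hand is at 30 x 9 + 0.5t degrees and the minute hand is at 6t degrees.
The smaller angle between them is 160 degrees when |30H - 5.5t| = 160 or |30H - 5.5t| = 200.
With H = 9, solve 30 x 9 - 5.5t = +/- target for each target:
  t = (30 x 9 - 160) / 5.5 = 20
  t = (30 x 9 + 160) / 5.5 = 78.18 (outside (0, 60))
  t = (30 x 9 - 200) / 5.5 = 12.73
  t = (30 x 9 + 200) / 5.5 = 85.45 (outside (0, 60))
Valid solutions in (0, 60): {12.73, 20} minutes.
The first occurrence is t = 12.73 minutes.
The hands form a 160-degree angle at 12.73 minutes past 9:00.

Final answer: 12.73 minutes past 9:00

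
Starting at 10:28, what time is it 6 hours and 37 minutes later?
Starting time: 10:28
Adding 37 minutes to 28 minutes: 28 + 37 = 65 minutes = 1 hour and 5 minutes
Adding 6 hours: 10 + 6 + 1 (carry) = 17 - 12 = 5
Final time: 5:05

Final answer: 5:05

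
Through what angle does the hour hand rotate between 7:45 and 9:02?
The hour hand moves 0.5 degrees per minute.
Time elapsed: 9:02 - 7:45 = 77 minutes
Angular displacement: 77 x 0.5 = 38.5 degrees

Final answer: 38.5 degrees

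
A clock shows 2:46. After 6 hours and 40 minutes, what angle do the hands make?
First find the time 6 hours and 40 minutes after 2:46.
Total minutes: 2 x 60 + 46 + 6 x 60 + 40 = 566.
566 mod 720 = 566 minutes = 9:26.
Now compute the angle at 9:26:
Hour hand: 9 x 30 + 26 x 0.5 = 283 degrees
Minute hand: 26 x 6 = 156 degrees
Difference: |283 - 156| = 127 degrees
The angle is 127 degrees

Final answer: 127 degrees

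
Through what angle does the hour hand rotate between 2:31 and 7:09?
The hour hand moves 0.5 degrees per minute.
Time elapsed: 7:09 - 2:31 = 278 minutes
Angular displacement: 278 x 0.5 = 139 degrees

Final answer: 139 degrees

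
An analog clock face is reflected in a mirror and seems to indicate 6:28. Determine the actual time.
Reflection across the vertical (12-6) axis maps a hand at angle A degrees to (360 - A) degrees, which sends a reading of T minutes past 12:00 to (720 - T) minutes past 12:00.
Mirror reads 6:28 = 388 minutes past 12:00.
Actual time: (720 - 388) mod 720 = 332 minutes = 5:32.

Final answer: 5:32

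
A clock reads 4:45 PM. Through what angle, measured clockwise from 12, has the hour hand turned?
The hour hand moves 30 degrees per hour and 0.5 degrees per minute.
At 4:45: (4) x 30 + 45 x 0.5 = 120 + 22.5 = 142.5 degrees

Final answer: 142.5 degrees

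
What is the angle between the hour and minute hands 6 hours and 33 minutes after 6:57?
First find the time 6 hours and 33 minutes after 6:57.
Total minutes: 6 x 60 + 57 + 6 x 60 + 33 = 810.
810 mod 720 = 90 minutes = 1:30.
Now compute the angle at 1:30:
Hour hand: 1 x 30 + 30 x 0.5 = 45 degrees
Minute hand: 30 x 6 = 180 degrees
Difference: |45 - 180| = 135 degrees
The angle is 135 degrees

Final answer: 135 degrees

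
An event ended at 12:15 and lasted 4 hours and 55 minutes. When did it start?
Starting time: 12:15 = 15 total minutes past 12:00
Subtracting: 4 hours and 55 minutes = 295 minutes
15 - 295 = -280 (negative, add 12 hours = 720) = 440 minutes
= 7 hours and 20 minutes past 12:00 = 7:20

Final answer: 7:20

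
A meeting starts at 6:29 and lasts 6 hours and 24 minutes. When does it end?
Starting time: 6:29
Adding 24 minutes to 29 minutes: 29 + 24 = 53 minutes
Adding 6 hours: 6 + 6 = 12
Final time: 12:53

Final answer: 12:53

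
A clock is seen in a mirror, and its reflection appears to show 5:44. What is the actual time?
Reflection across the vertical (12-6) axis maps a hand at angle A degrees to (360 - A) degrees, which sends a reading of T minutes past 12:00 to (720 - T) minutes past 12:00.
Mirror reads 5:44 = 344 minutes past 12:00.
Actual time: (720 - 344) mod 720 = 376 minutes = 6:16.

Final answer: 6:16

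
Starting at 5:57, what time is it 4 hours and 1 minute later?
Starting time: 5:57
Adding 1 minute to 57 minutes: 57 + 1 = 58 minutes
Adding 4 hours: 5 + 4 = 9
Final time: 9:58

Final answer: 9:58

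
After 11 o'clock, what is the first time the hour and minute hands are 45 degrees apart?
At t minutes past 11:00, the hour hand is at 30 x 11 + 0.5t degrees and the minute hand is at 6t degrees.
The smaller angle between them is 45 degrees when |30H - 5.5t| = 45 or |30H - 5.5t| = 315.
With H = 11, solve 30 x 11 - 5.5t = +/- target for each target:
  t = (30 x 11 - 45) / 5.5 = 51.82
  t = (30 x 11 + 45) / 5.5 = 68.18 (outside (0, 60))
  t = (30 x 11 - 315) / 5.5 = 2.73
  t = (30 x 11 + 315) / 5.5 = 117.27 (outside (0, 60))
Valid solutions in (0, 60): {2.73, 51.82} minutes.
The first occurrence is t = 2.73 minutes.
The hands form a 45-degree angle at 2.73 minutes past 11:00.

Final answer: 2.73 minutes past 11:00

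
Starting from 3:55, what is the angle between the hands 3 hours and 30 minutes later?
First find the time 3 hours and 30 minutes after 3:55.
Total minutes: 3 x 60 + 55 + 3 x 60 + 30 = 445.
445 mod 720 = 445 minutes = 7:25.
Now compute the angle at 7:25:
Hour hand: 7 x 30 + 25 x 0.5 = 222.5 degrees
Minute hand: 25 x 6 = 150 degrees
Difference: |222.5 - 150| = 72.5 degrees
The angle is 72.5 degrees

Final answer: 72.5 degrees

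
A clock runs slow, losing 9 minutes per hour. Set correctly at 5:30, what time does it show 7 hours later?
For every 60 true minutes, the faulty clock advances 60 - 9 = 51 minutes.
True elapsed: 7 hours = 420 minutes.
Faulty clock advances: 420 x 51/60 = 357 minutes (drift: 63 minutes behind).
Shown time: 5:30 + 357 minutes = 11:27.

Final answer: 11:27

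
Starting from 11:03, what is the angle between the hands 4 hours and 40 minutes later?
First find the time 4 hours and 40 minutes after 11:03.
Total minutes: 11 x 60 + 3 + 4 x 60 + 40 = 943.
943 mod 720 = 223 minutes = 3:43.
Now compute the angle at 3:43:
Hour hand: 3 x 30 + 43 x 0.5 = 111.5 degrees
Minute hand: 43 x 6 = 258 degrees
Difference: |111.5 - 258| = 146.5 degrees
The angle is 146.5 degrees

Final answer: 146.5 degrees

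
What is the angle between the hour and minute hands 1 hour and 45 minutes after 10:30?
First find the time 1 hour and 45 minutes after 10:30.
Total minutes: 10 x 60 + 30 + 1 x 60 + 45 = 735.
735 mod 720 = 15 minutes = 12:15.
Now compute the angle at 12:15:
Hour hand: 0 x 30 + 15 x 0.5 = 7.5 degrees
Minute hand: 15 x 6 = 90 degrees
Difference: |7.5 - 90| = 82.5 degrees
The angle is 82.5 degrees

Final answer: 82.5 degrees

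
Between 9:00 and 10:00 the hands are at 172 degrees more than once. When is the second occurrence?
At t minutes past 9:00, the hour hand is at 30 x 9 + 0.5t degrees and the minute hand is at 6t degrees.
The smaller angle between them is 172 degrees when |30H - 5.5t| = 172 or |30H - 5.5t| = 188.
With H = 9, solve 30 x 9 - 5.5t = +/- target for each target:
  t = (30 x 9 - 172) / 5.5 = 17.82
  t = (30 x 9 + 172) / 5.5 = 80.36 (outside (0, 60))
  t = (30 x 9 - 188) / 5.5 = 14.91
  t = (30 x 9 + 188) / 5.5 = 83.27 (outside (0, 60))
Valid solutions in (0, 60): {14.91, 17.82} minutes.
The second occurrence is t = 17.82 minutes.
The hands form a 172-degree angle at 17.82 minutes past 9:00.

Final answer: 17.82 minutes past 9:00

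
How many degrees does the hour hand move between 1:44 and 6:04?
The hour hand moves 0.5 degrees per minute.
Time elapsed: 6:04 - 1:44 = 260 minutes
Angular displacement: 260 x 0.5 = 130 degrees

Final answer: 130 degrees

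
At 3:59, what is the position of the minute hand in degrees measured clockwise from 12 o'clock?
The minute hand moves 6 degrees per minute.
At 3:59: 59 x 6 = 354 degrees

Final answer: 354 degrees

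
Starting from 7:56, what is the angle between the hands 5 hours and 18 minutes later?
First find the time 5 hours and 18 minutes after 7:56.
Total minutes: 7 x 60 + 56 + 5 x 60 + 18 = 794.
794 mod 720 = 74 minutes = 1:14.
Now compute the angle at 1:14:
Hour hand: 1 x 30 + 14 x 0.5 = 37 degrees
Minute hand: 14 x 6 = 84 degrees
Difference: |37 - 84| = 47 degrees
The angle is 47 degrees

Final answer: 47 degrees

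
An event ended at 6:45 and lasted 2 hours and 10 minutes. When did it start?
Starting time: 6:45 = 405 total minutes past 12:00
Subtracting: 2 hours and 10 minutes = 130 minutes
405 - 130 = 275 minutes
= 4 hours and 35 minutes past 12:00 = 4:35

Final answer: 4:35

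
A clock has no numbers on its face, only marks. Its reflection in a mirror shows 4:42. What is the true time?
Reflection across the vertical (12-6) axis maps a hand at angle A degrees to (360 - A) degrees, which sends a reading of T minutes past 12:00 to (720 - T) minutes past 12:00.
Mirror reads 4:42 = 282 minutes past 12:00.
Actual time: (720 - 282) mod 720 = 438 minutes = 7:18.

Final answer: 7:18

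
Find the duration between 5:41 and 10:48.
From 5:41 to 10:48:
(10 x 60 + 48) - (5 x 60 + 41) = 648 - 341 = 307 minutes
= 5 hours and 7 minutes

Final answer: 5 hours and 7 minutes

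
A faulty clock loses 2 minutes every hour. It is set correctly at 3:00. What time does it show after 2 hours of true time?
For every 60 true minutes, the faulty clock advances 60 - 2 = 58 minutes.
True elapsed: 2 hours = 120 minutes.
Faulty clock advances: 120 x 58/60 = 116 minutes (drift: 4 minutes behind).
Shown time: 3:00 + 116 minutes = 4:56.

Final answer: 4:56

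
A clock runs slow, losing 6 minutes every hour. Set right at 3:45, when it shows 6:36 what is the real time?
For every 60 true minutes, the faulty clock advances 54 minutes, so 1 faulty-clock minute corresponds to 60/54 true minutes.
From 3:45 to 6:36 on the faulty dial is 171 minutes.
True elapsed: 171 x 60/54 = 190 minutes = 3 hours and 10 minutes.
True time: 3:45 + 3 hours and 10 minutes = 6:55.

Final answer: 6:55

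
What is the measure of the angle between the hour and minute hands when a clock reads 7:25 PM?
Hour hand position: 7 x 30 + 25 x 0.5 = 222.5 degrees
Minute hand position: 25 x 6 = 150 degrees
Difference: |222.5 - 150| = 72.5 degrees
The angle between the hands is 72.5 degrees

Final answer: 72.5 degrees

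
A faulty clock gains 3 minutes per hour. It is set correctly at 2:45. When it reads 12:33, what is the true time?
For every 60 true minutes, the faulty clock advances 63 minutes, so 1 faulty-clock minute corresponds to 60/63 true minutes.
From 2:45 to 12:33 on the faulty dial is 588 minutes.
True elapsed: 588 x 60/63 = 560 minutes = 9 hours and 20 minutes.
True time: 2:45 + 9 hours and 20 minutes = 12:05.

Final answer: 12:05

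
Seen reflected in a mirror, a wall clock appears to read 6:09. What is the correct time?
Reflection across the vertical (12-6) axis maps a hand at angle A degrees to (360 - A) degrees, which sends a reading of T minutes past 12:00 to (720 - T) minutes past 12:00.
Mirror reads 6:09 = 369 minutes past 12:00.
Actual time: (720 - 369) mod 720 = 351 minutes = 5:51.

Final answer: 5:51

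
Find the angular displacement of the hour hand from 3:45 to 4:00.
The hour hand moves 0.5 degrees per minute.
Time elapsed: 4:00 - 3:45 = 15 minutes
Angular displacement: 15 x 0.5 = 7.5 degrees

Final answer: 7.5 degrees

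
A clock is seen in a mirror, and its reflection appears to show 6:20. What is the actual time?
Reflection across the vertical (12-6) axis maps a hand at angle A degrees to (360 - A) degrees, which sends a reading of T minutes past 12:00 to (720 - T) minutes past 12:00.
Mirror reads 6:20 = 380 minutes past 12:00.
Actual time: (720 - 380) mod 720 = 340 minutes = 5:40.

Final answer: 5:40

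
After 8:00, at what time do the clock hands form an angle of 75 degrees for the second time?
At t minutes past 8:00, the hour hand is at 30 x 8 + 0.5t degrees and the minute hand is at 6t degrees.
The smaller angle between them is 75 degrees when |30H - 5.5t| = 75 or |30H - 5.5t| = 285.
With H = 8, solve 30 x 8 - 5.5t = +/- target for each target:
  t = (30 x 8 - 75) / 5.5 = 30
  t = (30 x 8 + 75) / 5.5 = 57.27
  t = (30 x 8 - 285) / 5.5 = -8.18 (outside (0, 60))
  t = (30 x 8 + 285) / 5.5 = 95.45 (outside (0, 60))
Valid solutions in (0, 60): {30, 57.27} minutes.
The second occurrence is t = 57.27 minutes.
The hands form a 75-degree angle at 57.27 minutes past 8:00.

Final answer: 57.27 minutes past 8:00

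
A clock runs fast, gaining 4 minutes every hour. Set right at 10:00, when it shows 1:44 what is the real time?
For every 60 true minutes, the faulty clock advances 64 minutes, so 1 faulty-clock minute corresponds to 60/64 true minutes.
From 10:00 to 1:44 on the faulty dial is 224 minutes.
True elapsed: 224 x 60/64 = 210 minutes = 3 hours and 30 minutes.
True time: 10:00 + 3 hours and 30 minutes = 1:30.

Final answer: 1:30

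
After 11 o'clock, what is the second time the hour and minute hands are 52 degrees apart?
At t minutes past 11:00, the hour hand is at 30 x 11 + 0.5t degrees and the minute hand is at 6t degrees.
The smaller angle between them is 52 degrees when |30H - 5.5t| = 52 or |30H - 5.5t| = 308.
With H = 11, solve 30 x 11 - 5.5t = +/- target for each target:
  t = (30 x 11 - 52) / 5.5 = 50.55
  t = (30 x 11 + 52) / 5.5 = 69.45 (outside (0, 60))
  t = (30 x 11 - 308) / 5.5 = 4
  t = (30 x 11 + 308) / 5.5 = 116 (outside (0, 60))
Valid solutions in (0, 60): {4, 50.55} minutes.
The second occurrence is t = 50.55 minutes.
The hands form a 52-degree angle at 50.55 minutes past 11:00.

Final answer: 50.55 minutes past 11:00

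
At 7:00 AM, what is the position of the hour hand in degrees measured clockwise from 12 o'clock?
The hour hand moves 30 degrees per hour and 0.5 degrees per minute.
At 7:00: (7) x 30 + 0 x 0.5 = 210 + 0 = 210 degrees

Final answer: 210 degrees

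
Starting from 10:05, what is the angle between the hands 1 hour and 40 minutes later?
First find the time 1 hour and 40 minutes after 10:05.
Total minutes: 10 x 60 + 5 + 1 x 60 + 40 = 705.
705 mod 720 = 705 minutes = 11:45.
Now compute the angle at 11:45:
Hour hand: 11 x 30 + 45 x 0.5 = 352.5 degrees
Minute hand: 45 x 6 = 270 degrees
Difference: |352.5 - 270| = 82.5 degrees
The angle is 82.5 degrees

Final answer: 82.5 degrees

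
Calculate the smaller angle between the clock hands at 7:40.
Hour hand position: 7 x 30 + 40 x 0.5 = 230 degrees
Minute hand position: 40 x 6 = 240 degrees
Difference: |230 - 240| = 10 degrees
The angle between the hands is 10 degrees

Final answer: 10 degrees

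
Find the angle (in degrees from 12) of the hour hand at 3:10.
The hour hand moves 30 degrees per hour and 0.5 degrees per minute.
At 3:10: (3) x 30 + 10 x 0.5 = 90 + 5 = 95 degrees

Final answer: 95 degrees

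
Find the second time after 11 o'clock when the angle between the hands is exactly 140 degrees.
At t minutes past 11:00, the hour hand is at 30 x 11 + 0.5t degrees and the minute hand is at 6t degrees.
The smaller angle between them is 140 degrees when |30H - 5.5t| = 140 or |30H - 5.5t| = 220.
With H = 11, solve 30 x 11 - 5.5t = +/- target for each target:
  t = (30 x 11 - 140) / 5.5 = 34.55
  t = (30 x 11 + 140) / 5.5 = 85.45 (outside (0, 60))
  t = (30 x 11 - 220) / 5.5 = 20
  t = (30 x 11 + 220) / 5.5 = 100 (outside (0, 60))
Valid solutions in (0, 60): {20, 34.55} minutes.
The second occurrence is t = 34.55 minutes.
The hands form a 140-degree angle at 34.55 minutes past 11:00.

Final answer: 34.55 minutes past 11:00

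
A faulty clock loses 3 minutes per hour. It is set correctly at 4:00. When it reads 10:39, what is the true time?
For every 60 true minutes, the faulty clock advances 57 minutes, so 1 faulty-clock minute corresponds to 60/57 true minutes.
From 4:00 to 10:39 on the faulty dial is 399 minutes.
True elapsed: 399 x 60/57 = 420 minutes = 7 hours.
True time: 4:00 + 7 hours = 11:00.

Final answer: 11:00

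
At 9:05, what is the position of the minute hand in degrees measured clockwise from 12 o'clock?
The minute hand moves 6 degrees per minute.
At 9:05: 5 x 6 = 30 degrees

Final answer: 30 degrees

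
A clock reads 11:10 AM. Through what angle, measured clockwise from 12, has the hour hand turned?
The hour hand moves 30 degrees per hour and 0.5 degrees per minute.
At 11:10: (11) x 30 + 10 x 0.5 = 330 + 5 = 335 degrees

Final answer: 335 degrees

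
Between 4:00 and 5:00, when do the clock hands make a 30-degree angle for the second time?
At t minutes past 4:00, the hour hand is at 30 x 4 + 0.5t degrees and the minute hand is at 6t degrees.
The smaller angle between them is 30 degrees when |30H - 5.5t| = 30 or |30H - 5.5t| = 330.
With H = 4, solve 30 x 4 - 5.5t = +/- target for each target:
  t = (30 x 4 - 30) / 5.5 = 16.36
  t = (30 x 4 + 30) / 5.5 = 27.27
  t = (30 x 4 - 330) / 5.5 = -38.18 (outside (0, 60))
  t = (30 x 4 + 330) / 5.5 = 81.82 (outside (0, 60))
Valid solutions in (0, 60): {16.36, 27.27} minutes.
The second occurrence is t = 27.27 minutes.
The hands form a 30-degree angle at 27.27 minutes past 4:00.

Final answer: 27.27 minutes past 4:00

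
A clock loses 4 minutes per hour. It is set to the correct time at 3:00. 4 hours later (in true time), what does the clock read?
For every 60 true minutes, the faulty clock advances 60 - 4 = 56 minutes.
True elapsed: 4 hours = 240 minutes.
Faulty clock advances: 240 x 56/60 = 224 minutes (drift: 16 minutes behind).
Shown time: 3:00 + 224 minutes = 6:44.

Final answer: 6:44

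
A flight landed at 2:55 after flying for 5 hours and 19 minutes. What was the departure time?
Starting time: 2:55 = 175 total minutes past 12:00
Subtracting: 5 hours and 19 minutes = 319 minutes
175 - 319 = -144 (negative, add 12 hours = 720) = 576 minutes
= 9 hours and 36 minutes past 12:00 = 9:36

Final answer: 9:36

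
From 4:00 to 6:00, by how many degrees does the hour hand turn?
The hour hand moves 0.5 degrees per minute.
Time elapsed: 6:00 - 4:00 = 120 minutes
Angular displacement: 120 x 0.5 = 60 degrees

Final answer: 60 degrees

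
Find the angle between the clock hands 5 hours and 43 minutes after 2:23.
First find the time 5 hours and 43 minutes after 2:23.
Total minutes: 2 x 60 + 23 + 5 x 60 + 43 = 486.
486 mod 720 = 486 minutes = 8:06.
Now compute the angle at 8:06:
Hour hand: 8 x 30 + 6 x 0.5 = 243 degrees
Minute hand: 6 x 6 = 36 degrees
Difference: |243 - 36| = 207 degrees
Smaller angle: 360 - 207 = 153 degrees

Final answer: 153 degrees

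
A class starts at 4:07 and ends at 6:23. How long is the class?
From 4:07 to 6:23:
(6 x 60 + 23) - (4 x 60 + 7) = 383 - 247 = 136 minutes
= 2 hours and 16 minutes

Final answer: 2 hours and 16 minutes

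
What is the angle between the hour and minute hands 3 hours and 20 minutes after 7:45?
First find the time 3 hours and 20 minutes after 7:45.
Total minutes: 7 x 60 + 45 + 3 x 60 + 20 = 665.
665 mod 720 = 665 minutes = 11:05.
Now compute the angle at 11:05:
Hour hand: 11 x 30 + 5 x 0.5 = 332.5 degrees
Minute hand: 5 x 6 = 30 degrees
Difference: |332.5 - 30| = 302.5 degrees
Smaller angle: 360 - 302.5 = 57.5 degrees

Final answer: 57.5 degrees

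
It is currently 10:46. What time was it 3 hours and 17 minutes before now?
Starting time: 10:46 = 646 total minutes past 12:00
Subtracting: 3 hours and 17 minutes = 197 minutes
646 - 197 = 449 minutes
= 7 hours and 29 minutes past 12:00 = 7:29

Final answer: 7:29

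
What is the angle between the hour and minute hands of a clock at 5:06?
Hour hand position: 5 x 30 + 6 x 0.5 = 153 degrees
Minute hand position: 6 x 6 = 36 degrees
Difference: |153 - 36| = 117 degrees
The angle between the hands is 117 degrees

Final answer: 117 degrees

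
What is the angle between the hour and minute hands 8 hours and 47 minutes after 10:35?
First find the time 8 hours and 47 minutes after 10:35.
Total minutes: 10 x 60 + 35 + 8 x 60 + 47 = 1162.
1162 mod 720 = 442 minutes = 7:22.
Now compute the angle at 7:22:
Hour hand: 7 x 30 + 22 x 0.5 = 221 degrees
Minute hand: 22 x 6 = 132 degrees
Difference: |221 - 132| = 89 degrees
The angle is 89 degrees

Final answer: 89 degrees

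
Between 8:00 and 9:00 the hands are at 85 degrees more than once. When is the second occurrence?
At t minutes past 8:00, the hour hand is at 30 x 8 + 0.5t degrees and the minute hand is at 6t degrees.
The smaller angle between them is 85 degrees when |30H - 5.5t| = 85 or |30H - 5.5t| = 275.
With H = 8, solve 30 x 8 - 5.5t = +/- target for each target:
  t = (30 x 8 - 85) / 5.5 = 28.18
  t = (30 x 8 + 85) / 5.5 = 59.09
  t = (30 x 8 - 275) / 5.5 = -6.36 (outside (0, 60))
  t = (30 x 8 + 275) / 5.5 = 93.64 (outside (0, 60))
Valid solutions in (0, 60): {28.18, 59.09} minutes.
The second occurrence is t = 59.09 minutes.
The hands form a 85-degree angle at 59.09 minutes past 8:00.

Final answer: 59.09 minutes past 8:00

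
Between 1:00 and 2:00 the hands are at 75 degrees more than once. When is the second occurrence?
At t minutes past 1:00, the hour hand is at 30 x 1 + 0.5t degrees and the minute hand is at 6t degrees.
The smaller angle between them is 75 degrees when |30H - 5.5t| = 75 or |30H - 5.5t| = 285.
With H = 1, solve 30 x 1 - 5.5t = +/- target for each target:
  t = (30 x 1 - 75) / 5.5 = -8.18 (outside (0, 60))
  t = (30 x 1 + 75) / 5.5 = 19.09
  t = (30 x 1 - 285) / 5.5 = -46.36 (outside (0, 60))
  t = (30 x 1 + 285) / 5.5 = 57.27
Valid solutions in (0, 60): {19.09, 57.27} minutes.
The second occurrence is t = 57.27 minutes.
The hands form a 75-degree angle at 57.27 minutes past 1:00.

Final answer: 57.27 minutes past 1:00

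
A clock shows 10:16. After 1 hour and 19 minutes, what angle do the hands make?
First find the time 1 hour and 19 minutes after 10:16.
Total minutes: 10 x 60 + 16 + 1 x 60 + 19 = 695.
695 mod 720 = 695 minutes = 11:35.
Now compute the angle at 11:35:
Hour hand: 11 x 30 + 35 x 0.5 = 347.5 degrees
Minute hand: 35 x 6 = 210 degrees
Difference: |347.5 - 210| = 137.5 degrees
The angle is 137.5 degrees

Final answer: 137.5 degrees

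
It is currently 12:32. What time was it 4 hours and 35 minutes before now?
Starting time: 12:32 = 32 total minutes past 12:00
Subtracting: 4 hours and 35 minutes = 275 minutes
32 - 275 = -243 (negative, add 12 hours = 720) = 477 minutes
= 7 hours and 57 minutes past 12:00 = 7:57

Final answer: 7:57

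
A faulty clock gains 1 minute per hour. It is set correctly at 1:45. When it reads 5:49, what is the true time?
For every 60 true minutes, the faulty clock advances 61 minutes, so 1 faulty-clock minute corresponds to 60/61 true minutes.
From 1:45 to 5:49 on the faulty dial is 244 minutes.
True elapsed: 244 x 60/61 = 240 minutes = 4 hours.
True time: 1:45 + 4 hours = 5:45.

Final answer: 5:45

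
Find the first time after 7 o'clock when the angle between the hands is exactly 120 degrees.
At t minutes past 7:00, the hour hand is at 30 x 7 + 0.5t degrees and the minute hand is at 6t degrees.
The smaller angle between them is 120 degrees when |30H - 5.5t| = 120 or |30H - 5.5t| = 240.
With H = 7, solve 30 x 7 - 5.5t = +/- target for each target:
  t = (30 x 7 - 120) / 5.5 = 16.36
  t = (30 x 7 + 120) / 5.5 = 60 (outside (0, 60))
  t = (30 x 7 - 240) / 5.5 = -5.45 (outside (0, 60))
  t = (30 x 7 + 240) / 5.5 = 81.82 (outside (0, 60))
Valid solutions in (0, 60): {16.36} minutes.
The first occurrence is t = 16.36 minutes.
The hands form a 120-degree angle at 16.36 minutes past 7:00.

Final answer: 16.36 minutes past 7:00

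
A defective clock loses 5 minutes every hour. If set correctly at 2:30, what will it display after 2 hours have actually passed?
For every 60 true minutes, the faulty clock advances 60 - 5 = 55 minutes.
True elapsed: 2 hours = 120 minutes.
Faulty clock advances: 120 x 55/60 = 110 minutes (drift: 10 minutes behind).
Shown time: 2:30 + 110 minutes = 4:20.

Final answer: 4:20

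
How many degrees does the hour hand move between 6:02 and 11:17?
The hour hand moves 0.5 degrees per minute.
Time elapsed: 11:17 - 6:02 = 315 minutes
Angular displacement: 315 x 0.5 = 157.5 degrees

Final answer: 157.5 degrees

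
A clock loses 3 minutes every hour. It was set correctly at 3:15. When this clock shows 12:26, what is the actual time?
For every 60 true minutes, the faulty clock advances 57 minutes, so 1 faulty-clock minute corresponds to 60/57 true minutes.
From 3:15 to 12:26 on the faulty dial is 551 minutes.
True elapsed: 551 x 60/57 = 580 minutes = 9 hours and 40 minutes.
True time: 3:15 + 9 hours and 40 minutes = 12:55.

Final answer: 12:55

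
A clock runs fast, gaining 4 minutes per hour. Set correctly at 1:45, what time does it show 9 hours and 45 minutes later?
For every 60 true minutes, the faulty clock advances 60 + 4 = 64 minutes.
True elapsed: 9 hours and 45 minutes = 585 minutes.
Faulty clock advances: 585 x 64/60 = 624 minutes (drift: 39 minutes ahead).
Shown time: 1:45 + 624 minutes = 12:09.

Final answer: 12:09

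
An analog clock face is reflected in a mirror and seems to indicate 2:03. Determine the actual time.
Reflection across the vertical (12-6) axis maps a hand at angle A degrees to (360 - A) degrees, which sends a reading of T minutes past 12:00 to (720 - T) minutes past 12:00.
Mirror reads 2:03 = 123 minutes past 12:00.
Actual time: (720 - 123) mod 720 = 597 minutes = 9:57.

Final answer: 9:57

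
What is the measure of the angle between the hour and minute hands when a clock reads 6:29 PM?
Hour hand position: 6 x 30 + 29 x 0.5 = 194.5 degrees
Minute hand position: 29 x 6 = 174 degrees
Difference: |194.5 - 174| = 20.5 degrees
The angle between the hands is 20.5 degrees

Final answer: 20.5 degrees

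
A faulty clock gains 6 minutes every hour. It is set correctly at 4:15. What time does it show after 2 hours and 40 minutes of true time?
For every 60 true minutes, the faulty clock advances 60 + 6 = 66 minutes.
True elapsed: 2 hours and 40 minutes = 160 minutes.
Faulty clock advances: 160 x 66/60 = 176 minutes (drift: 16 minutes ahead).
Shown time: 4:15 + 176 minutes = 7:11.

Final answer: 7:11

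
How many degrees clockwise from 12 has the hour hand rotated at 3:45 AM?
The hour hand moves 30 degrees per hour and 0.5 degrees per minute.
At 3:45: (3) x 30 + 45 x 0.5 = 90 + 22.5 = 112.5 degrees

Final answer: 112.5 degrees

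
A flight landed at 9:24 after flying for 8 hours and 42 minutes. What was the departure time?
Starting time: 9:24 = 564 total minutes past 12:00
Subtracting: 8 hours and 42 minutes = 522 minutes
564 - 522 = 42 minutes
= 42 minutes past 12:00 = 12:42

Final answer: 12:42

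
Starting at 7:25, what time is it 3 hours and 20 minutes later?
Starting time: 7:25
Adding 20 minutes to 25 minutes: 25 + 20 = 45 minutes
Adding 3 hours: 7 + 3 = 10
Final time: 10:45

Final answer: 10:45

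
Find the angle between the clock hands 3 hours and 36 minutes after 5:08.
First find the time 3 hours and 36 minutes after 5:08.
Total minutes: 5 x 60 + 8 + 3 x 60 + 36 = 524.
524 mod 720 = 524 minutes = 8:44.
Now compute the angle at 8:44:
Hour hand: 8 x 30 + 44 x 0.5 = 262 degrees
Minute hand: 44 x 6 = 264 degrees
Difference: |262 - 264| = 2 degrees
The angle is 2 degrees

Final answer: 2 degrees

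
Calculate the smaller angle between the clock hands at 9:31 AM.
Hour hand position: 9 x 30 + 31 x 0.5 = 285.5 degrees
Minute hand position: 31 x 6 = 186 degrees
Difference: |285.5 - 186| = 99.5 degrees
The angle between the hands is 99.5 degrees

Final answer: 99.5 degrees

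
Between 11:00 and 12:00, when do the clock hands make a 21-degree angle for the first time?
At t minutes past 11:00, the hour hand is at 30 x 11 + 0.5t degrees and the minute hand is at 6t degrees.
The smaller angle between them is 21 degrees when |30H - 5.5t| = 21 or |30H - 5.5t| = 339.
With H = 11, solve 30 x 11 - 5.5t = +/- target for each target:
  t = (30 x 11 - 21) / 5.5 = 56.18
  t = (30 x 11 + 21) / 5.5 = 63.82 (outside (0, 60))
  t = (30 x 11 - 339) / 5.5 = -1.64 (outside (0, 60))
  t = (30 x 11 + 339) / 5.5 = 121.64 (outside (0, 60))
Valid solutions in (0, 60): {56.18} minutes.
The first occurrence is t = 56.18 minutes.
The hands form a 21-degree angle at 56.18 minutes past 11:00.

Final answer: 56.18 minutes past 11:00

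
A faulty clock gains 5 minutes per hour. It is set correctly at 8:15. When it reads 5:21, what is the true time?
For every 60 true minutes, the faulty clock advances 65 minutes, so 1 faulty-clock minute corresponds to 60/65 true minutes.
From 8:15 to 5:21 on the faulty dial is 546 minutes.
True elapsed: 546 x 60/65 = 504 minutes = 8 hours and 24 minutes.
True time: 8:15 + 8 hours and 24 minutes = 4:39.

Final answer: 4:39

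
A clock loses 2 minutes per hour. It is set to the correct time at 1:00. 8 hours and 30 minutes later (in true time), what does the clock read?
For every 60 true minutes, the faulty clock advances 60 - 2 = 58 minutes.
True elapsed: 8 hours and 30 minutes = 510 minutes.
Faulty clock advances: 510 x 58/60 = 493 minutes (drift: 17 minutes behind).
Shown time: 1:00 + 493 minutes = 9:13.

Final answer: 9:13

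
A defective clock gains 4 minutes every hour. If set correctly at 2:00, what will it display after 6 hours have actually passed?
For every 60 true minutes, the faulty clock advances 60 + 4 = 64 minutes.
True elapsed: 6 hours = 360 minutes.
Faulty clock advances: 360 x 64/60 = 384 minutes (drift: 24 minutes ahead).
Shown time: 2:00 + 384 minutes = 8:24.

Final answer: 8:24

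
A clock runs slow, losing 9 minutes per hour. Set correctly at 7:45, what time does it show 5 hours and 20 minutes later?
For every 60 true minutes, the faulty clock advances 60 - 9 = 51 minutes.
True elapsed: 5 hours and 20 minutes = 320 minutes.
Faulty clock advances: 320 x 51/60 = 272 minutes (drift: 48 minutes behind).
Shown time: 7:45 + 272 minutes = 12:17.

Final answer: 12:17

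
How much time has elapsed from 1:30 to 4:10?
From 1:30 to 4:10:
(4 x 60 + 10) - (1 x 60 + 30) = 250 - 90 = 160 minutes
= 2 hours and 40 minutes

Final answer: 2 hours and 40 minutes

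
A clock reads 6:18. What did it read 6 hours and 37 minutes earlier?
Starting time: 6:18 = 378 total minutes past 12:00
Subtracting: 6 hours and 37 minutes = 397 minutes
378 - 397 = -19 (negative, add 12 hours = 720) = 701 minutes
= 11 hours and 41 minutes past 12:00 = 11:41

Final answer: 11:41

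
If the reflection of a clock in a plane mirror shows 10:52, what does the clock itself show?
Reflection across the vertical (12-6) axis maps a hand at angle A degrees to (360 - A) degrees, which sends a reading of T minutes past 12:00 to (720 - T) minutes past 12:00.
Mirror reads 10:52 = 652 minutes past 12:00.
Actual time: (720 - 652) mod 720 = 68 minutes = 1:08.

Final answer: 1:08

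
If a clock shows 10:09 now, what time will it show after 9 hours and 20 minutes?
Starting time: 10:09
Adding 20 minutes to 9 minutes: 9 + 20 = 29 minutes
Adding 9 hours: 10 + 9 = 19 - 12 = 7
Final time: 7:29

Final answer: 7:29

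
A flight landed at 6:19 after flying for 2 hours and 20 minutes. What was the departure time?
Starting time: 6:19 = 379 total minutes past 12:00
Subtracting: 2 hours and 20 minutes = 140 minutes
379 - 140 = 239 minutes
= 3 hours and 59 minutes past 12:00 = 3:59

Final answer: 3:59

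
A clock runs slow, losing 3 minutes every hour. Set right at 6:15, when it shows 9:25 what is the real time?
For every 60 true minutes, the faulty clock advances 57 minutes, so 1 faulty-clock minute corresponds to 60/57 true minutes.
From 6:15 to 9:25 on the faulty dial is 190 minutes.
True elapsed: 190 x 60/57 = 200 minutes = 3 hours and 20 minutes.
True time: 6:15 + 3 hours and 20 minutes = 9:35.

Final answer: 9:35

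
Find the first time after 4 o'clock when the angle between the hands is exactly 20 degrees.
At t minutes past 4:00, the hour hand is at 30 x 4 + 0.5t degrees and the minute hand is at 6t degrees.
The smaller angle between them is 20 degrees when |30H - 5.5t| = 20 or |30H - 5.5t| = 340.
With H = 4, solve 30 x 4 - 5.5t = +/- target for each target:
  t = (30 x 4 - 20) / 5.5 = 18.18
  t = (30 x 4 + 20) / 5.5 = 25.45
  t = (30 x 4 - 340) / 5.5 = -40 (outside (0, 60))
  t = (30 x 4 + 340) / 5.5 = 83.64 (outside (0, 60))
Valid solutions in (0, 60): {18.18, 25.45} minutes.
The first occurrence is t = 18.18 minutes.
The hands form a 20-degree angle at 18.18 minutes past 4:00.

Final answer: 18.18 minutes past 4:00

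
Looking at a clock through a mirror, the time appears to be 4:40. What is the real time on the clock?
Reflection across the vertical (12-6) axis maps a hand at angle A degrees to (360 - A) degrees, which sends a reading of T minutes past 12:00 to (720 - T) minutes past 12:00.
Mirror reads 4:40 = 280 minutes past 12:00.
Actual time: (720 - 280) mod 720 = 440 minutes = 7:20.

Final answer: 7:20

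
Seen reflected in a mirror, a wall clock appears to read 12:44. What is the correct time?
Reflection across the vertical (12-6) axis maps a hand at angle A degrees to (360 - A) degrees, which sends a reading of T minutes past 12:00 to (720 - T) minutes past 12:00.
Mirror reads 12:44 = 44 minutes past 12:00.
Actual time: (720 - 44) mod 720 = 676 minutes = 11:16.

Final answer: 11:16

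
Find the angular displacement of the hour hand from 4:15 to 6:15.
The hour hand moves 0.5 degrees per minute.
Time elapsed: 6:15 - 4:15 = 120 minutes
Angular displacement: 120 x 0.5 = 60 degrees

Final answer: 60 degrees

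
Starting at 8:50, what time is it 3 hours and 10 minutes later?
Starting time: 8:50
Adding 10 minutes to 50 minutes: 50 + 10 = 60 minutes = 1 hour
Adding 3 hours: 8 + 3 + 1 (carry) = 12
Final time: 12:00

Final answer: 12:00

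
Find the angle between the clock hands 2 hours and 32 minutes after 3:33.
First find the time 2 hours and 32 minutes after 3:33.
Total minutes: 3 x 60 + 33 + 2 x 60 + 32 = 365.
365 mod 720 = 365 minutes = 6:05.
Now compute the angle at 6:05:
Hour hand: 6 x 30 + 5 x 0.5 = 182.5 degrees
Minute hand: 5 x 6 = 30 degrees
Difference: |182.5 - 30| = 152.5 degrees
The angle is 152.5 degrees

Final answer: 152.5 degrees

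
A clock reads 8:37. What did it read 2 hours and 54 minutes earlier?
Starting time: 8:37 = 517 total minutes past 12:00
Subtracting: 2 hours and 54 minutes = 174 minutes
517 - 174 = 343 minutes
= 5 hours and 43 minutes past 12:00 = 5:43

Final answer: 5:43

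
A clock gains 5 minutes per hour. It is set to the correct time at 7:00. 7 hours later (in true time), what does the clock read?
For every 60 true minutes, the faulty clock advances 60 + 5 = 65 minutes.
True elapsed: 7 hours = 420 minutes.
Faulty clock advances: 420 x 65/60 = 455 minutes (drift: 35 minutes ahead).
Shown time: 7:00 + 455 minutes = 2:35.

Final answer: 2:35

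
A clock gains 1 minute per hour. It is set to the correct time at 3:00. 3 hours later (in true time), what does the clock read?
For every 60 true minutes, the faulty clock advances 60 + 1 = 61 minutes.
True elapsed: 3 hours = 180 minutes.
Faulty clock advances: 180 x 61/60 = 183 minutes (drift: 3 minutes ahead).
Shown time: 3:00 + 183 minutes = 6:03.

Final answer: 6:03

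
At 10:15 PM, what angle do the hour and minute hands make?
Hour hand position: 10 x 30 + 15 x 0.5 = 307.5 degrees
Minute hand position: 15 x 6 = 90 degrees
Difference: |307.5 - 90| = 217.5 degrees
Since 217.5 > 180, the smaller angle is 360 - 217.5 = 142.5 degrees

Final answer: 142.5 degrees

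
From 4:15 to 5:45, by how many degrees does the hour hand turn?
The hour hand moves 0.5 degrees per minute.
Time elapsed: 5:45 - 4:15 = 90 minutes
Angular displacement: 90 x 0.5 = 45 degrees

Final answer: 45 degrees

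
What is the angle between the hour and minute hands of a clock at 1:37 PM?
Hour hand position: 1 x 30 + 37 x 0.5 = 48.5 degrees
Minute hand position: 37 x 6 = 222 degrees
Difference: |48.5 - 222| = 173.5 degrees
The angle between the hands is 173.5 degrees

Final answer: 173.5 degrees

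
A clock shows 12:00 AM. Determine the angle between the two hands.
Hour hand position: 0 x 30 + 0 x 0.5 = 0 degrees
Minute hand position: 0 x 6 = 0 degrees
Difference: |0 - 0| = 0 degrees
The angle between the hands is 0 degrees

Final answer: 0 degrees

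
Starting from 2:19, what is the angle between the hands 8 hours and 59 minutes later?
First find the time 8 hours and 59 minutes after 2:19.
Total minutes: 2 x 60 + 19 + 8 x 60 + 59 = 678.
678 mod 720 = 678 minutes = 11:18.
Now compute the angle at 11:18:
Hour hand: 11 x 30 + 18 x 0.5 = 339 degrees
Minute hand: 18 x 6 = 108 degrees
Difference: |339 - 108| = 231 degrees
Smaller angle: 360 - 231 = 129 degrees

Final answer: 129 degrees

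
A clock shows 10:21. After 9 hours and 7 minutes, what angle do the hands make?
First find the time 9 hours and 7 minutes after 10:21.
Total minutes: 10 x 60 + 21 + 9 x 60 + 7 = 1168.
1168 mod 720 = 448 minutes = 7:28.
Now compute the angle at 7:28:
Hour hand: 7 x 30 + 28 x 0.5 = 224 degrees
Minute hand: 28 x 6 = 168 degrees
Difference: |224 - 168| = 56 degrees
The angle is 56 degrees

Final answer: 56 degrees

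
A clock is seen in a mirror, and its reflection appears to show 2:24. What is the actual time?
Reflection across the vertical (12-6) axis maps a hand at angle A degrees to (360 - A) degrees, which sends a reading of T minutes past 12:00 to (720 - T) minutes past 12:00.
Mirror reads 2:24 = 144 minutes past 12:00.
Actual time: (720 - 144) mod 720 = 576 minutes = 9:36.

Final answer: 9:36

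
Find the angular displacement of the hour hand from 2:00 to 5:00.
The hour hand moves 0.5 degrees per minute.
Time elapsed: 5:00 - 2:00 = 180 minutes
Angular displacement: 180 x 0.5 = 90 degrees

Final answer: 90 degrees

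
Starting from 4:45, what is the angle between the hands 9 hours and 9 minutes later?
First find the time 9 hours and 9 minutes after 4:45.
Total minutes: 4 x 60 + 45 + 9 x 60 + 9 = 834.
834 mod 720 = 114 minutes = 1:54.
Now compute the angle at 1:54:
Hour hand: 1 x 30 + 54 x 0.5 = 57 degrees
Minute hand: 54 x 6 = 324 degrees
Difference: |57 - 324| = 267 degrees
Smaller angle: 360 - 267 = 93 degrees

Final answer: 93 degrees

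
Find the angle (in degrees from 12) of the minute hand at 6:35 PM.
The minute hand moves 6 degrees per minute.
At 6:35: 35 x 6 = 210 degrees

Final answer: 210 degrees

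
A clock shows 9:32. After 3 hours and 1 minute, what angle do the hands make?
First find the time 3 hours and 1 minute after 9:32.
Total minutes: 9 x 60 + 32 + 3 x 60 + 1 = 753.
753 mod 720 = 33 minutes = 12:33.
Now compute the angle at 12:33:
Hour hand: 0 x 30 + 33 x 0.5 = 16.5 degrees
Minute hand: 33 x 6 = 198 degrees
Difference: |16.5 - 198| = 181.5 degrees
Smaller angle: 360 - 181.5 = 178.5 degrees

Final answer: 178.5 degrees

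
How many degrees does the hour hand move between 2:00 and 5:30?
The hour hand moves 0.5 degrees per minute.
Time elapsed: 5:30 - 2:00 = 210 minutes
Angular displacement: 210 x 0.5 = 105 degrees

Final answer: 105 degrees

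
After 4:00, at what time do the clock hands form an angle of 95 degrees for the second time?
At t minutes past 4:00, the hour hand is at 30 x 4 + 0.5t degrees and the minute hand is at 6t degrees.
The smaller angle between them is 95 degrees when |30H - 5.5t| = 95 or |30H - 5.5t| = 265.
With H = 4, solve 30 x 4 - 5.5t = +/- target for each target:
  t = (30 x 4 - 95) / 5.5 = 4.55
  t = (30 x 4 + 95) / 5.5 = 39.09
  t = (30 x 4 - 265) / 5.5 = -26.36 (outside (0, 60))
  t = (30 x 4 + 265) / 5.5 = 70 (outside (0, 60))
Valid solutions in (0, 60): {4.55, 39.09} minutes.
The second occurrence is t = 39.09 minutes.
The hands form a 95-degree angle at 39.09 minutes past 4:00.

Final answer: 39.09 minutes past 4:00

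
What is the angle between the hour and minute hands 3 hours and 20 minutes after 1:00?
First find the time 3 hours and 20 minutes after 1:00.
Total minutes: 1 x 60 + 0 + 3 x 60 + 20 = 260.
260 mod 720 = 260 minutes = 4:20.
Now compute the angle at 4:20:
Hour hand: 4 x 30 + 20 x 0.5 = 130 degrees
Minute hand: 20 x 6 = 120 degrees
Difference: |130 - 120| = 10 degrees
The angle is 10 degrees

Final answer: 10 degrees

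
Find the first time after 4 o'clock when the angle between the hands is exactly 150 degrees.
At t minutes past 4:00, the hour hand is at 30 x 4 + 0.5t degrees and the minute hand is at 6t degrees.
The smaller angle between them is 150 degrees when |30H - 5.5t| = 150 or |30H - 5.5t| = 210.
With H = 4, solve 30 x 4 - 5.5t = +/- target for each target:
  t = (30 x 4 - 150) / 5.5 = -5.45 (outside (0, 60))
  t = (30 x 4 + 150) / 5.5 = 49.09
  t = (30 x 4 - 210) / 5.5 = -16.36 (outside (0, 60))
  t = (30 x 4 + 210) / 5.5 = 60 (outside (0, 60))
Valid solutions in (0, 60): {49.09} minutes.
The first occurrence is t = 49.09 minutes.
The hands form a 150-degree angle at 49.09 minutes past 4:00.

Final answer: 49.09 minutes past 4:00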